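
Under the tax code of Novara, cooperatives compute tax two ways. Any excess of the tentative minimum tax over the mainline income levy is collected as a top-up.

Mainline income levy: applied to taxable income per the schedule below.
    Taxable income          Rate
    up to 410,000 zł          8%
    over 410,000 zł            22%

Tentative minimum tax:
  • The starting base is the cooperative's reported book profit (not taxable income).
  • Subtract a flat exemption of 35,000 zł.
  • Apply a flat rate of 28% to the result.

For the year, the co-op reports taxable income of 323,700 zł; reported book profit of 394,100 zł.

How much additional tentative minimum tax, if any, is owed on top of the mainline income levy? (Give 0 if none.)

Tentative minimum tax:
  Base (reported book profit): 394,100 zł
  Less exemption 35,000 zł → base 359,100 zł
  359,100 zł × 28% = 100,548 zł

Mainline income levy:
  323,700 zł × 8% = 25,896 zł

Excess of tentative minimum tax over mainline income levy: 100,548 zł − 25,896 zł = 74,652 zł.

74,652 zł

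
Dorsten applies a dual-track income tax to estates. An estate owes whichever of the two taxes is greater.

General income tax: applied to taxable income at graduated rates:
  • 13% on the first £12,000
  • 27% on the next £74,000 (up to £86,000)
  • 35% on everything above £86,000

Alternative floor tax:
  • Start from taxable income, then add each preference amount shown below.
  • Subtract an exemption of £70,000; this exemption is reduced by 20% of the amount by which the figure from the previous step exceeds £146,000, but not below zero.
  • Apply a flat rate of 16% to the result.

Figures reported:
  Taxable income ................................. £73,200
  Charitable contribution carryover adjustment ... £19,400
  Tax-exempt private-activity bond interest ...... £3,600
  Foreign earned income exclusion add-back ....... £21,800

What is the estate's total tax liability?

Alternative floor tax:
  Adjusted income: £73,200 + £19,400 + £3,600 + £21,800 = £118,000
  Exemption: £118,000 ≤ £146,000, so full £70,000 applies
  Base: £118,000 − £70,000 = £48,000
  £48,000 × 16% = £7,680

General income tax:
  £12,000 × 13% = £1,560
  £61,200 × 27% = £16,524
  → £18,084

£18,084 > £7,680, so the general income tax governs.

£18,084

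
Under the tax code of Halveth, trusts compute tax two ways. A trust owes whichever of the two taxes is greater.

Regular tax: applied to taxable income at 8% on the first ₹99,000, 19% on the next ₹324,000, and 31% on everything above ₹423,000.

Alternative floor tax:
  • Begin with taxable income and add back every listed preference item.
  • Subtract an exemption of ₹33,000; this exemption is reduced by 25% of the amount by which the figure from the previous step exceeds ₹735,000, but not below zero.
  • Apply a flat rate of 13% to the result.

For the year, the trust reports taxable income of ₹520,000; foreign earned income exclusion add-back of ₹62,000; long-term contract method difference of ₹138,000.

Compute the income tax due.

Regular tax:
  ₹99,000 × 8% = ₹7,920
  ₹324,000 × 19% = ₹61,560
  ₹97,000 × 31% = ₹30,070
  → ₹99,550

Alternative floor tax:
  Adjusted income: ₹520,000 + ₹62,000 + ₹138,000 = ₹720,000
  Exemption: ₹720,000 ≤ ₹735,000, so full ₹33,000 applies
  Base: ₹720,000 − ₹33,000 = ₹687,000
  ₹687,000 × 13% = ₹89,310

₹99,550 > ₹89,310, so the regular tax governs.

₹99,550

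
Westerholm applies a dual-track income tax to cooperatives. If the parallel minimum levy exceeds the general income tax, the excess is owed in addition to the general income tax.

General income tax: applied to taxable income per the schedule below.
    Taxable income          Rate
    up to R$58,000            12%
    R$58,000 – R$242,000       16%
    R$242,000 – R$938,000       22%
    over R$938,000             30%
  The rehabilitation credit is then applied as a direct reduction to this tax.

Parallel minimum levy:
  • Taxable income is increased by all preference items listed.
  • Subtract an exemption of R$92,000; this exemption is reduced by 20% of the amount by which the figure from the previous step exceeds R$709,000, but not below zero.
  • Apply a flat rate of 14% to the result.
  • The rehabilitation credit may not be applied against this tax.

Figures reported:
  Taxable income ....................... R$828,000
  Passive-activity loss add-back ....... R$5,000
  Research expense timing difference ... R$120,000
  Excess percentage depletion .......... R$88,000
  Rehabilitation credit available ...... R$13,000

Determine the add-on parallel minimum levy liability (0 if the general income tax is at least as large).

R$0

General income tax:
  R$58,000 × 12% = R$6,960
  R$184,000 × 16% = R$29,440
  R$586,000 × 22% = R$128,920
  → R$165,320
  Less rehabilitation credit R$13,000 → R$152,320

Parallel minimum levy:
  Adjusted income: R$828,000 + R$5,000 + R$120,000 + R$88,000 = R$1,041,000
  Exemption: R$92,000 − 20% × (R$1,041,000 − R$709,000) = R$92,000 − R$66,400 = R$25,600
  Base: R$1,041,000 − R$25,600 = R$1,015,400
  R$1,015,400 × 14% = R$142,156

R$142,156 ≤ R$152,320, so no add-on is due.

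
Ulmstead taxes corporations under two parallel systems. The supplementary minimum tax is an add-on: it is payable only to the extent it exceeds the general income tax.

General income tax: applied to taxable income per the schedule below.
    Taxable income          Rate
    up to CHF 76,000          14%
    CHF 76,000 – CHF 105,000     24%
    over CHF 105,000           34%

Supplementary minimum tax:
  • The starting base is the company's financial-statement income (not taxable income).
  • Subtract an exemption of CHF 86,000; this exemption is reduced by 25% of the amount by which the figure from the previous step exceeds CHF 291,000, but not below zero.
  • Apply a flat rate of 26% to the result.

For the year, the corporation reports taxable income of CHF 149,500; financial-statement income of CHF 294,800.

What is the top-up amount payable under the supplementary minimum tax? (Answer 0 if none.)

Supplementary minimum tax:
  Base (financial-statement income): CHF 294,800
  Exemption: CHF 86,000 − 25% × (CHF 294,800 − CHF 291,000) = CHF 86,000 − CHF 950 = CHF 85,050
  Base: CHF 294,800 − CHF 85,050 = CHF 209,750
  CHF 209,750 × 26% = CHF 54,535

General income tax:
  CHF 76,000 × 14% = CHF 10,640
  CHF 29,000 × 24% = CHF 6,960
  CHF 44,500 × 34% = CHF 15,130
  → CHF 32,730

Excess of supplementary minimum tax over general income tax: CHF 54,535 − CHF 32,730 = CHF 21,805.

CHF 21,805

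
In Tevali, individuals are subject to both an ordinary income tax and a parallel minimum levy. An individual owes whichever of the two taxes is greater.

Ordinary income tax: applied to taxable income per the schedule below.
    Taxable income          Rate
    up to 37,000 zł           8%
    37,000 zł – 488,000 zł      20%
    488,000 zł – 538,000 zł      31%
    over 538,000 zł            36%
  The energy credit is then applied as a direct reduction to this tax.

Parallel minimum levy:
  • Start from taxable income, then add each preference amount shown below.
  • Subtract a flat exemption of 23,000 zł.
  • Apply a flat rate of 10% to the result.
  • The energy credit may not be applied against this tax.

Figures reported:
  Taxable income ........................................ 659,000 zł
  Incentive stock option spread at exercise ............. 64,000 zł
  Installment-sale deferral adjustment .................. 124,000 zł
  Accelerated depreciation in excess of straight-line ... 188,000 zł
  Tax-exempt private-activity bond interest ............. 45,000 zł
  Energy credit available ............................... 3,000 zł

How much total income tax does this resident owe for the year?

Parallel minimum levy:
  Adjusted income: 659,000 zł + 64,000 zł + 124,000 zł + 188,000 zł + 45,000 zł = 1,080,000 zł
  Less exemption 23,000 zł → base 1,057,000 zł
  1,057,000 zł × 10% = 105,700 zł

Ordinary income tax:
  37,000 zł × 8% = 2,960 zł
  451,000 zł × 20% = 90,200 zł
  50,000 zł × 31% = 15,500 zł
  121,000 zł × 36% = 43,560 zł
  → 152,220 zł
  Less energy credit 3,000 zł → 149,220 zł

149,220 zł > 105,700 zł, so the ordinary income tax governs.

149,220 zł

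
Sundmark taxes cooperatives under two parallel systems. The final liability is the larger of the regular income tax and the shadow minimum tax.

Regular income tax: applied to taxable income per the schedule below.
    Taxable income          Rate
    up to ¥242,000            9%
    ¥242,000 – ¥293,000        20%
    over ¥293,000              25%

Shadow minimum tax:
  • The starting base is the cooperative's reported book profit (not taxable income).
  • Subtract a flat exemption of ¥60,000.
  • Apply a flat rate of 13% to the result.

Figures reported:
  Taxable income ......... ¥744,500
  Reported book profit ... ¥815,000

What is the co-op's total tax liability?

¥144,855

Regular income tax:
  ¥242,000 × 9% = ¥21,780
  ¥51,000 × 20% = ¥10,200
  ¥451,500 × 25% = ¥112,875
  → ¥144,855

Shadow minimum tax:
  Base (reported book profit): ¥815,000
  Less exemption ¥60,000 → base ¥755,000
  ¥755,000 × 13% = ¥98,150

¥144,855 > ¥98,150, so the regular income tax governs.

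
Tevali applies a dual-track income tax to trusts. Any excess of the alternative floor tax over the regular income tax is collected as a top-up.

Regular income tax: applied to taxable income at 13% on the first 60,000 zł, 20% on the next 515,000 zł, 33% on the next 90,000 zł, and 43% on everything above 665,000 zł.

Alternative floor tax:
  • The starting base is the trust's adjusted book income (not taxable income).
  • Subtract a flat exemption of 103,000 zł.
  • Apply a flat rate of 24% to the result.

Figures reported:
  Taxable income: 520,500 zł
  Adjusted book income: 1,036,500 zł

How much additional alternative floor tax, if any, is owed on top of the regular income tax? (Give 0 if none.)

Alternative floor tax:
  Base (adjusted book income): 1,036,500 zł
  Less exemption 103,000 zł → base 933,500 zł
  933,500 zł × 24% = 224,040 zł

Regular income tax:
  60,000 zł × 13% = 7,800 zł
  460,500 zł × 20% = 92,100 zł
  → 99,900 zł

Excess of alternative floor tax over regular income tax: 224,040 zł − 99,900 zł = 124,140 zł.

124,140 zł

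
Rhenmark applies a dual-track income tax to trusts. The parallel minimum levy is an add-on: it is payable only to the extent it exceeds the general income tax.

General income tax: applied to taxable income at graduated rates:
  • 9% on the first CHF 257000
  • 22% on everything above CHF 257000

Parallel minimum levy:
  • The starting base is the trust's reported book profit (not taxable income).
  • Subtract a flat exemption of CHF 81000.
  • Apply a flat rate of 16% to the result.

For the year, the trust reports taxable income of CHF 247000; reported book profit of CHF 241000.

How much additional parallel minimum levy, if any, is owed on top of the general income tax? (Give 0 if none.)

CHF 3370

Parallel minimum levy:
  Base (reported book profit): CHF 241000
  Less exemption CHF 81000 → base CHF 160000
  CHF 160000 × 16% = CHF 25600

General income tax:
  CHF 247000 × 9% = CHF 22230

Excess of parallel minimum levy over general income tax: CHF 25600 − CHF 22230 = CHF 3370.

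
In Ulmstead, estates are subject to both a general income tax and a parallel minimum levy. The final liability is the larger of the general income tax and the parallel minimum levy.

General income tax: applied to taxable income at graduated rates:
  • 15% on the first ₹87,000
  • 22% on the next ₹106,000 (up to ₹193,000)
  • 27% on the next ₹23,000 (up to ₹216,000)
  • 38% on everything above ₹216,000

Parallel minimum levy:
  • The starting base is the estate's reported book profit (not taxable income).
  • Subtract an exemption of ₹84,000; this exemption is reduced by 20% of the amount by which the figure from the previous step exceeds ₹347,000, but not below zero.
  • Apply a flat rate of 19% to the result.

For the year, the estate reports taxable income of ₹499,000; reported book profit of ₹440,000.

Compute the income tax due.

Parallel minimum levy:
  Base (reported book profit): ₹440,000
  Exemption: ₹84,000 − 20% × (₹440,000 − ₹347,000) = ₹84,000 − ₹18,600 = ₹65,400
  Base: ₹440,000 − ₹65,400 = ₹374,600
  ₹374,600 × 19% = ₹71,174

General income tax:
  ₹87,000 × 15% = ₹13,050
  ₹106,000 × 22% = ₹23,320
  ₹23,000 × 27% = ₹6,210
  ₹283,000 × 38% = ₹107,540
  → ₹150,120

₹150,120 > ₹71,174, so the general income tax governs.

₹150,120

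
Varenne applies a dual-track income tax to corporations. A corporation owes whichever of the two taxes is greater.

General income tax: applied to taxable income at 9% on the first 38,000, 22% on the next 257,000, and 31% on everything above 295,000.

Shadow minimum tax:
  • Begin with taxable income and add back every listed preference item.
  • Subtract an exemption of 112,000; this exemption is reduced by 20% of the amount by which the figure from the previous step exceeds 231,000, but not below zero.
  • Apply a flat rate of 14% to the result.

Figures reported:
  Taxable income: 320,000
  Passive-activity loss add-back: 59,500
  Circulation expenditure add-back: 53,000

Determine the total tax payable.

Shadow minimum tax:
  Adjusted income: 320,000 + 59,500 + 53,000 = 432,500
  Exemption: 112,000 − 20% × (432,500 − 231,000) = 112,000 − 40,300 = 71,700
  Base: 432,500 − 71,700 = 360,800
  360,800 × 14% = 50,512

General income tax:
  38,000 × 9% = 3,420
  257,000 × 22% = 56,540
  25,000 × 31% = 7,750
  → 67,710

67,710 > 50,512, so the general income tax governs.

67,710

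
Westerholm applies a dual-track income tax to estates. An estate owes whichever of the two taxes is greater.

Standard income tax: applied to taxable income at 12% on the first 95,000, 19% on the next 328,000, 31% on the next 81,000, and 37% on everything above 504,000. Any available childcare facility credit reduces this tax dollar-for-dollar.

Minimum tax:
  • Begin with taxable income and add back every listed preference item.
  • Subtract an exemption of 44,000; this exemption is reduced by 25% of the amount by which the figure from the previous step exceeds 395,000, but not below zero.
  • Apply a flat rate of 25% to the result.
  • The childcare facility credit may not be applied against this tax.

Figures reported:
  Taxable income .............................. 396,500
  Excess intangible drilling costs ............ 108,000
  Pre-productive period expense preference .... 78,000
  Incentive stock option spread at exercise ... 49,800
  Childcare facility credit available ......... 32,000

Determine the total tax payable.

158,075

Minimum tax:
  Adjusted income: 396,500 + 108,000 + 78,000 + 49,800 = 632,300
  Exemption: 25% × (632,300 − 395,000) = 59,325 ≥ 44,000, so the exemption is fully phased out
  Base: 632,300 − 0 = 632,300
  632,300 × 25% = 158,075

Standard income tax:
  95,000 × 12% = 11,400
  301,500 × 19% = 57,285
  → 68,685
  Less childcare facility credit 32,000 → 36,685

158,075 > 36,685, so the minimum tax is the binding amount.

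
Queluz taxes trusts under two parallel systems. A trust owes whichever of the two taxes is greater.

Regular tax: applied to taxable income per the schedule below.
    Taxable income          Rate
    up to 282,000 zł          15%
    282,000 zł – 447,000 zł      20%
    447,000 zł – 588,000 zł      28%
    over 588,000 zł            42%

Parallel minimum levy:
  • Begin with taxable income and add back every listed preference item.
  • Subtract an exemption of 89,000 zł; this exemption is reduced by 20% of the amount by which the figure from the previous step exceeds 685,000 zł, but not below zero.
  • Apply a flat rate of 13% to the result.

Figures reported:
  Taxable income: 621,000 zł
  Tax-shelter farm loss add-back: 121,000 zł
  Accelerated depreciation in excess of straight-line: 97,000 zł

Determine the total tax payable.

128,640 zł

Parallel minimum levy:
  Adjusted income: 621,000 zł + 121,000 zł + 97,000 zł = 839,000 zł
  Exemption: 89,000 zł − 20% × (839,000 zł − 685,000 zł) = 89,000 zł − 30,800 zł = 58,200 zł
  Base: 839,000 zł − 58,200 zł = 780,800 zł
  780,800 zł × 13% = 101,504 zł

Regular tax:
  282,000 zł × 15% = 42,300 zł
  165,000 zł × 20% = 33,000 zł
  141,000 zł × 28% = 39,480 zł
  33,000 zł × 42% = 13,860 zł
  → 128,640 zł

128,640 zł > 101,504 zł, so the regular tax governs.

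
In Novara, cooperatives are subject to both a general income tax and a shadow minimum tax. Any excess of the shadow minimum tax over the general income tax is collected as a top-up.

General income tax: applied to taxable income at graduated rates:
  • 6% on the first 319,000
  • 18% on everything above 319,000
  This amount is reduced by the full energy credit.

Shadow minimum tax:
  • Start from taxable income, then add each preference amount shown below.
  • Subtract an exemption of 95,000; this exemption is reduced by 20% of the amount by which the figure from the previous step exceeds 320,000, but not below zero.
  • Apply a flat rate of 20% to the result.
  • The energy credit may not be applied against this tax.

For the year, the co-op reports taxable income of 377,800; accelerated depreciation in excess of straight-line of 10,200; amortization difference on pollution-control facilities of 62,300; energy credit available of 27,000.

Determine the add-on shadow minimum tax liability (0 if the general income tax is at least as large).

73,548

General income tax:
  319,000 × 6% = 19,140
  58,800 × 18% = 10,584
  → 29,724
  Less energy credit 27,000 → 2,724

Shadow minimum tax:
  Adjusted income: 377,800 + 10,200 + 62,300 = 450,300
  Exemption: 95,000 − 20% × (450,300 − 320,000) = 95,000 − 26,060 = 68,940
  Base: 450,300 − 68,940 = 381,360
  381,360 × 20% = 76,272

Excess of shadow minimum tax over general income tax: 76,272 − 2,724 = 73,548.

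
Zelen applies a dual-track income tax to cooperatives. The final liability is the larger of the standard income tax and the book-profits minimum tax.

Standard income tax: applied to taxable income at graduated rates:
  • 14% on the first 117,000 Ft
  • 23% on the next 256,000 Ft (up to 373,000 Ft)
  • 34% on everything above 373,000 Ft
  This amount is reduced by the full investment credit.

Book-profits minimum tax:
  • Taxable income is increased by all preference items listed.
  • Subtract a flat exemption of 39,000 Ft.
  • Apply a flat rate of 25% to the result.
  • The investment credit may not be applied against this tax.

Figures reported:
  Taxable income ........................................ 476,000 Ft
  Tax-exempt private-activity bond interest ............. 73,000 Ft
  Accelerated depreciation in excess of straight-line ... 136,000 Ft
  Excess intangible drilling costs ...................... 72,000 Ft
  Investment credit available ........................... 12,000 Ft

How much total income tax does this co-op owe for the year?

Book-profits minimum tax:
  Adjusted income: 476,000 Ft + 73,000 Ft + 136,000 Ft + 72,000 Ft = 757,000 Ft
  Less exemption 39,000 Ft → base 718,000 Ft
  718,000 Ft × 25% = 179,500 Ft

Standard income tax:
  117,000 Ft × 14% = 16,380 Ft
  256,000 Ft × 23% = 58,880 Ft
  103,000 Ft × 34% = 35,020 Ft
  → 110,280 Ft
  Less investment credit 12,000 Ft → 98,280 Ft

179,500 Ft > 98,280 Ft, so the book-profits minimum tax is the binding amount.

179,500 Ft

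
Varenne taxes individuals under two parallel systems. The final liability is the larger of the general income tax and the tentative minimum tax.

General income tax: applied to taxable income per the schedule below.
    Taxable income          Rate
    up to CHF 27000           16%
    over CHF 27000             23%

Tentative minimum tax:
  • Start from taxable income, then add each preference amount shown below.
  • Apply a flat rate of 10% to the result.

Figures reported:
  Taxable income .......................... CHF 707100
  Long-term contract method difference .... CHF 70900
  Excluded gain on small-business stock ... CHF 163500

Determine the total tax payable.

CHF 160743

Tentative minimum tax:
  Adjusted income: CHF 707100 + CHF 70900 + CHF 163500 = CHF 941500
  CHF 941500 × 10% = CHF 94150

General income tax:
  CHF 27000 × 16% = CHF 4320
  CHF 680100 × 23% = CHF 156423
  → CHF 160743

CHF 160743 > CHF 94150, so the general income tax governs.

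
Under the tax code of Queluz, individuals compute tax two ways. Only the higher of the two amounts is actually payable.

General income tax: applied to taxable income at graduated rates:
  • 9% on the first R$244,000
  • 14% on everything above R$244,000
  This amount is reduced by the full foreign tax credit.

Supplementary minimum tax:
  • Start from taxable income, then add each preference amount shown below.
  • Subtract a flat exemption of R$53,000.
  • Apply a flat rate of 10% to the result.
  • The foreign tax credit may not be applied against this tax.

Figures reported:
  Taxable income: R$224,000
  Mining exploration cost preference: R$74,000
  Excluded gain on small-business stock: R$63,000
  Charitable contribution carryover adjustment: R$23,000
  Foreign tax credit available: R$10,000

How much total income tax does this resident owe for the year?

Supplementary minimum tax:
  Adjusted income: R$224,000 + R$74,000 + R$63,000 + R$23,000 = R$384,000
  Less exemption R$53,000 → base R$331,000
  R$331,000 × 10% = R$33,100

General income tax:
  R$224,000 × 9% = R$20,160
  Less foreign tax credit R$10,000 → R$10,160

R$33,100 > R$10,160, so the supplementary minimum tax is the binding amount.

R$33,100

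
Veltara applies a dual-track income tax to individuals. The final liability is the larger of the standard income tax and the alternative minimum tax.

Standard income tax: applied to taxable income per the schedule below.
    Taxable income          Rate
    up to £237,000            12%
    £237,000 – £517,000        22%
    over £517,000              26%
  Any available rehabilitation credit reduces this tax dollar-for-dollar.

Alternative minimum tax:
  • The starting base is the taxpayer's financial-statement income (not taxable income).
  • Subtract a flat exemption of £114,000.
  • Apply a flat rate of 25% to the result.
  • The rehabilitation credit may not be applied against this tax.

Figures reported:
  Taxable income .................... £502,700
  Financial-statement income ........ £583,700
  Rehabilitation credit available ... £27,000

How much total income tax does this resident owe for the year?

£117,425

Standard income tax:
  £237,000 × 12% = £28,440
  £265,700 × 22% = £58,454
  → £86,894
  Less rehabilitation credit £27,000 → £59,894

Alternative minimum tax:
  Base (financial-statement income): £583,700
  Less exemption £114,000 → base £469,700
  £469,700 × 25% = £117,425

£117,425 > £59,894, so the alternative minimum tax is the binding amount.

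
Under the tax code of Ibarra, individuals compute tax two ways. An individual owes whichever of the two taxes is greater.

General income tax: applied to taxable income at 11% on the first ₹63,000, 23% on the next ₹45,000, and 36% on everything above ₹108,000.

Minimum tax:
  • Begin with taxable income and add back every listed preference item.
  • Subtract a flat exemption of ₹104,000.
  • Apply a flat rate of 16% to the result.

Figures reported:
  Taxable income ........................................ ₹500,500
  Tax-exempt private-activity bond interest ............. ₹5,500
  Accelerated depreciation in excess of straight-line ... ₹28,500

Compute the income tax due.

₹158,580

Minimum tax:
  Adjusted income: ₹500,500 + ₹5,500 + ₹28,500 = ₹534,500
  Less exemption ₹104,000 → base ₹430,500
  ₹430,500 × 16% = ₹68,880

General income tax:
  ₹63,000 × 11% = ₹6,930
  ₹45,000 × 23% = ₹10,350
  ₹392,500 × 36% = ₹141,300
  → ₹158,580

₹158,580 > ₹68,880, so the general income tax governs.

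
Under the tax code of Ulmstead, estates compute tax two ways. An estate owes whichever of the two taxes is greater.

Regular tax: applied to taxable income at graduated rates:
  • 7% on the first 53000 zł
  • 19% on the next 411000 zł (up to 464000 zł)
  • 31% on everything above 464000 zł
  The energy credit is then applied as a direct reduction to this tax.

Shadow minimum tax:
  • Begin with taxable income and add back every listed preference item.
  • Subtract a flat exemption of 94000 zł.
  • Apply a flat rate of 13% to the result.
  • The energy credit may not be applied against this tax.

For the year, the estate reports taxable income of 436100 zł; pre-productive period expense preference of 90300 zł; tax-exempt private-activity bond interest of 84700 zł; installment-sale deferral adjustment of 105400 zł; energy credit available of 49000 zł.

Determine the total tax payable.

80925 zł

Regular tax:
  53000 zł × 7% = 3710 zł
  383100 zł × 19% = 72789 zł
  → 76499 zł
  Less energy credit 49000 zł → 27499 zł

Shadow minimum tax:
  Adjusted income: 436100 zł + 90300 zł + 84700 zł + 105400 zł = 716500 zł
  Less exemption 94000 zł → base 622500 zł
  622500 zł × 13% = 80925 zł

80925 zł > 27499 zł, so the shadow minimum tax is the binding amount.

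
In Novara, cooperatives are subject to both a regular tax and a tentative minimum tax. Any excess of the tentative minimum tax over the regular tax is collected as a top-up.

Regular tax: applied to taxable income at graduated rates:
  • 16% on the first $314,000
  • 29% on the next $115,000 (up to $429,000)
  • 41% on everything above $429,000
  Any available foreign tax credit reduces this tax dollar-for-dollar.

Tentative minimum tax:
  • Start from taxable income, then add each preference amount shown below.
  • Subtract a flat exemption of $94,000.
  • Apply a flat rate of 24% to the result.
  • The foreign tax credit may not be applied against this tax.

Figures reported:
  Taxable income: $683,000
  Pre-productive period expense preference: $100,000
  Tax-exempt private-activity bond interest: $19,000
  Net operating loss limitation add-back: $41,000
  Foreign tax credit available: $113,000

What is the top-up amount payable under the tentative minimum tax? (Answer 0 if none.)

Regular tax:
  $314,000 × 16% = $50,240
  $115,000 × 29% = $33,350
  $254,000 × 41% = $104,140
  → $187,730
  Less foreign tax credit $113,000 → $74,730

Tentative minimum tax:
  Adjusted income: $683,000 + $100,000 + $19,000 + $41,000 = $843,000
  Less exemption $94,000 → base $749,000
  $749,000 × 24% = $179,760

Excess of tentative minimum tax over regular tax: $179,760 − $74,730 = $105,030.

$105,030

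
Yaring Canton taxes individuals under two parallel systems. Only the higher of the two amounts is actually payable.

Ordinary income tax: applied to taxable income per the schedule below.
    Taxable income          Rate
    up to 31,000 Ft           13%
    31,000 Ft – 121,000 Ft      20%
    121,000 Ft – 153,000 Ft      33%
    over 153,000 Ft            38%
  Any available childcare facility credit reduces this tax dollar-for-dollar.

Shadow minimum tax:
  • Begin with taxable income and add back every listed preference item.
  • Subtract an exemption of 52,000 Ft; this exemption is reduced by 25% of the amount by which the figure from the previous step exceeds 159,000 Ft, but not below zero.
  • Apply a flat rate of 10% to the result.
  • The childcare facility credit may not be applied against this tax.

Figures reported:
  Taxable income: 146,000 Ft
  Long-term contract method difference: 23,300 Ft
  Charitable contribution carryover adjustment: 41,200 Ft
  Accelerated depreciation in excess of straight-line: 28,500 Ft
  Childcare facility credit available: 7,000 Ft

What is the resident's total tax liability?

Ordinary income tax:
  31,000 Ft × 13% = 4,030 Ft
  90,000 Ft × 20% = 18,000 Ft
  25,000 Ft × 33% = 8,250 Ft
  → 30,280 Ft
  Less childcare facility credit 7,000 Ft → 23,280 Ft

Shadow minimum tax:
  Adjusted income: 146,000 Ft + 23,300 Ft + 41,200 Ft + 28,500 Ft = 239,000 Ft
  Exemption: 52,000 Ft − 25% × (239,000 Ft − 159,000 Ft) = 52,000 Ft − 20,000 Ft = 32,000 Ft
  Base: 239,000 Ft − 32,000 Ft = 207,000 Ft
  207,000 Ft × 10% = 20,700 Ft

23,280 Ft > 20,700 Ft, so the ordinary income tax governs.

23,280 Ft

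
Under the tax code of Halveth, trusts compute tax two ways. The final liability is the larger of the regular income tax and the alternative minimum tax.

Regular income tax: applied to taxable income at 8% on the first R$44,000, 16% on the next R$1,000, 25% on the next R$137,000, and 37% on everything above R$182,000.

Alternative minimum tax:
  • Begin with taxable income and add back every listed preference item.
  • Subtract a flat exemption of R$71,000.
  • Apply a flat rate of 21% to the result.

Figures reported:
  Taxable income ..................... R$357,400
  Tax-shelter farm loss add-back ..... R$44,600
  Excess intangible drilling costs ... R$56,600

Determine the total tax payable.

R$102,828

Alternative minimum tax:
  Adjusted income: R$357,400 + R$44,600 + R$56,600 = R$458,600
  Less exemption R$71,000 → base R$387,600
  R$387,600 × 21% = R$81,396

Regular income tax:
  R$44,000 × 8% = R$3,520
  R$1,000 × 16% = R$160
  R$137,000 × 25% = R$34,250
  R$175,400 × 37% = R$64,898
  → R$102,828

R$102,828 > R$81,396, so the regular income tax governs.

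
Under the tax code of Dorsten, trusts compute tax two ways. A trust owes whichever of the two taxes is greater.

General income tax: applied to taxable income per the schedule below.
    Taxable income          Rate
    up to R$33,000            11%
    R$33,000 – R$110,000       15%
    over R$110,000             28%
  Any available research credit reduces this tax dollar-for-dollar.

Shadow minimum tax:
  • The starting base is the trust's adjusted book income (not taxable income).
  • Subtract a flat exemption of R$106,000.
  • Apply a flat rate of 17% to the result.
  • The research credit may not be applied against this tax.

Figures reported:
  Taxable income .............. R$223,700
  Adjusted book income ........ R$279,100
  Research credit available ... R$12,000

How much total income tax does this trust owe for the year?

R$35,016

General income tax:
  R$33,000 × 11% = R$3,630
  R$77,000 × 15% = R$11,550
  R$113,700 × 28% = R$31,836
  → R$47,016
  Less research credit R$12,000 → R$35,016

Shadow minimum tax:
  Base (adjusted book income): R$279,100
  Less exemption R$106,000 → base R$173,100
  R$173,100 × 17% = R$29,427

R$35,016 > R$29,427, so the general income tax governs.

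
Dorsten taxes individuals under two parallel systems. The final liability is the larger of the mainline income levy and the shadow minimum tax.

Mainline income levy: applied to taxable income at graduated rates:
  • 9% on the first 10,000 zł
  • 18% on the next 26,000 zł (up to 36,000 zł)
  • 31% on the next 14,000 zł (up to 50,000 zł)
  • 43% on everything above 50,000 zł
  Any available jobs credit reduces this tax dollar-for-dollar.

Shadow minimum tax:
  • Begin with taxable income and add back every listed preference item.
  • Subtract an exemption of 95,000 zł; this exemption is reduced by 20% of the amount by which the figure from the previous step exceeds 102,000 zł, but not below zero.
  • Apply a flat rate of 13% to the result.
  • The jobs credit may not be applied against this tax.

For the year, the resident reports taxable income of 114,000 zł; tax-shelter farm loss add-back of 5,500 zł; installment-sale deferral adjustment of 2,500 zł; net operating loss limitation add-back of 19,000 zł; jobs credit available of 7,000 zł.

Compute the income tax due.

30,440 zł

Shadow minimum tax:
  Adjusted income: 114,000 zł + 5,500 zł + 2,500 zł + 19,000 zł = 141,000 zł
  Exemption: 95,000 zł − 20% × (141,000 zł − 102,000 zł) = 95,000 zł − 7,800 zł = 87,200 zł
  Base: 141,000 zł − 87,200 zł = 53,800 zł
  53,800 zł × 13% = 6,994 zł

Mainline income levy:
  10,000 zł × 9% = 900 zł
  26,000 zł × 18% = 4,680 zł
  14,000 zł × 31% = 4,340 zł
  64,000 zł × 43% = 27,520 zł
  → 37,440 zł
  Less jobs credit 7,000 zł → 30,440 zł

30,440 zł > 6,994 zł, so the mainline income levy governs.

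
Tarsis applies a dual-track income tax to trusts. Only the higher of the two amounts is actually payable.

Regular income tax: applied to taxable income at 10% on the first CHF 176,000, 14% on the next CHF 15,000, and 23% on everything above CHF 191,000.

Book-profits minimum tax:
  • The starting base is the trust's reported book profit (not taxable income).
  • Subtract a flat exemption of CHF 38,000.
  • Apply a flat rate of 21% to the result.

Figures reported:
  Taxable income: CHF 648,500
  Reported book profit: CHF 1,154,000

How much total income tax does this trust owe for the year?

Book-profits minimum tax:
  Base (reported book profit): CHF 1,154,000
  Less exemption CHF 38,000 → base CHF 1,116,000
  CHF 1,116,000 × 21% = CHF 234,360

Regular income tax:
  CHF 176,000 × 10% = CHF 17,600
  CHF 15,000 × 14% = CHF 2,100
  CHF 457,500 × 23% = CHF 105,225
  → CHF 124,925

CHF 234,360 > CHF 124,925, so the book-profits minimum tax is the binding amount.

CHF 234,360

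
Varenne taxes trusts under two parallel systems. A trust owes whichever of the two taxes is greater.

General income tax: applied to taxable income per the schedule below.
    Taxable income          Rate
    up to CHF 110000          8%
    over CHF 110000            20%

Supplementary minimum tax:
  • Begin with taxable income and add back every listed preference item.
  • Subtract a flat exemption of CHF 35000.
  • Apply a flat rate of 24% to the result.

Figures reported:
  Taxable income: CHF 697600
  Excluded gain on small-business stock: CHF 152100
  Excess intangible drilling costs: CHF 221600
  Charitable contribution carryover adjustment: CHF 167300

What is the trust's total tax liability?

General income tax:
  CHF 110000 × 8% = CHF 8800
  CHF 587600 × 20% = CHF 117520
  → CHF 126320

Supplementary minimum tax:
  Adjusted income: CHF 697600 + CHF 152100 + CHF 221600 + CHF 167300 = CHF 1238600
  Less exemption CHF 35000 → base CHF 1203600
  CHF 1203600 × 24% = CHF 288864

CHF 288864 > CHF 126320, so the supplementary minimum tax is the binding amount.

CHF 288864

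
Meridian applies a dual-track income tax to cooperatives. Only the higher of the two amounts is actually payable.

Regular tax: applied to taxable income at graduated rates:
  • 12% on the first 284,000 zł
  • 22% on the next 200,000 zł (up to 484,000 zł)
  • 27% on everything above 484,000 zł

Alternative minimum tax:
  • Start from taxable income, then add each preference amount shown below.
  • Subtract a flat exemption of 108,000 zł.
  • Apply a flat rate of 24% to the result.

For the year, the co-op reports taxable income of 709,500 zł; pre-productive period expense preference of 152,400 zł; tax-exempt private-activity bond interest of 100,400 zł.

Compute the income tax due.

Regular tax:
  284,000 zł × 12% = 34,080 zł
  200,000 zł × 22% = 44,000 zł
  225,500 zł × 27% = 60,885 zł
  → 138,965 zł

Alternative minimum tax:
  Adjusted income: 709,500 zł + 152,400 zł + 100,400 zł = 962,300 zł
  Less exemption 108,000 zł → base 854,300 zł
  854,300 zł × 24% = 205,032 zł

205,032 zł > 138,965 zł, so the alternative minimum tax is the binding amount.

205,032 zł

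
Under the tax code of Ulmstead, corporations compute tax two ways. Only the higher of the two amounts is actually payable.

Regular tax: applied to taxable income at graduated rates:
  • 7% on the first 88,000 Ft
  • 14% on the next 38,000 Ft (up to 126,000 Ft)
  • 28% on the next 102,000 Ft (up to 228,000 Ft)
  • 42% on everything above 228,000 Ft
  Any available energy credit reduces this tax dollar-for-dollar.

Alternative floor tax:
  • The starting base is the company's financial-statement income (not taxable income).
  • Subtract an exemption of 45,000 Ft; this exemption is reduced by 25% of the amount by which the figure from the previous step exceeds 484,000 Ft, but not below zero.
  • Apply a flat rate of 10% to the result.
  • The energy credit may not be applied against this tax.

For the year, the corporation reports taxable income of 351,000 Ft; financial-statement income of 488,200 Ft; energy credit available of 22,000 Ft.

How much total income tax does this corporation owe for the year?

69,700 Ft

Regular tax:
  88,000 Ft × 7% = 6,160 Ft
  38,000 Ft × 14% = 5,320 Ft
  102,000 Ft × 28% = 28,560 Ft
  123,000 Ft × 42% = 51,660 Ft
  → 91,700 Ft
  Less energy credit 22,000 Ft → 69,700 Ft

Alternative floor tax:
  Base (financial-statement income): 488,200 Ft
  Exemption: 45,000 Ft − 25% × (488,200 Ft − 484,000 Ft) = 45,000 Ft − 1,050 Ft = 43,950 Ft
  Base: 488,200 Ft − 43,950 Ft = 444,250 Ft
  444,250 Ft × 10% = 44,425 Ft

69,700 Ft > 44,425 Ft, so the regular tax governs.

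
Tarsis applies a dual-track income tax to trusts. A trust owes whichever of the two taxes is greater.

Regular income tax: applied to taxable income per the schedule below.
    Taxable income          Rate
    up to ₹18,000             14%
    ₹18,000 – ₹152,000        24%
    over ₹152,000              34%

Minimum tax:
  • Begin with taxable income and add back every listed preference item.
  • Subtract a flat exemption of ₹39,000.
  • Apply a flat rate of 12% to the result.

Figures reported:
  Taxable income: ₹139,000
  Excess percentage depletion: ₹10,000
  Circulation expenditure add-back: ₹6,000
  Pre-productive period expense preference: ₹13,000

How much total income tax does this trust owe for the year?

Minimum tax:
  Adjusted income: ₹139,000 + ₹10,000 + ₹6,000 + ₹13,000 = ₹168,000
  Less exemption ₹39,000 → base ₹129,000
  ₹129,000 × 12% = ₹15,480

Regular income tax:
  ₹18,000 × 14% = ₹2,520
  ₹121,000 × 24% = ₹29,040
  → ₹31,560

₹31,560 > ₹15,480, so the regular income tax governs.

₹31,560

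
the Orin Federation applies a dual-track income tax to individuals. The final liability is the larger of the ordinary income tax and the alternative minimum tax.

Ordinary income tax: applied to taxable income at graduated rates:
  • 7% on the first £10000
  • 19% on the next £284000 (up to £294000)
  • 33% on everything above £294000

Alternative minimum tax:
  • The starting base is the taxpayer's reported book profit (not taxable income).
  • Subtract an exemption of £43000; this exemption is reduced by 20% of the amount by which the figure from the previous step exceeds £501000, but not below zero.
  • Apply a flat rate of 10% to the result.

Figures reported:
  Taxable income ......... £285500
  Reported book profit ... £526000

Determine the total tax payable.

Alternative minimum tax:
  Base (reported book profit): £526000
  Exemption: £43000 − 20% × (£526000 − £501000) = £43000 − £5000 = £38000
  Base: £526000 − £38000 = £488000
  £488000 × 10% = £48800

Ordinary income tax:
  £10000 × 7% = £700
  £275500 × 19% = £52345
  → £53045

£53045 > £48800, so the ordinary income tax governs.

£53045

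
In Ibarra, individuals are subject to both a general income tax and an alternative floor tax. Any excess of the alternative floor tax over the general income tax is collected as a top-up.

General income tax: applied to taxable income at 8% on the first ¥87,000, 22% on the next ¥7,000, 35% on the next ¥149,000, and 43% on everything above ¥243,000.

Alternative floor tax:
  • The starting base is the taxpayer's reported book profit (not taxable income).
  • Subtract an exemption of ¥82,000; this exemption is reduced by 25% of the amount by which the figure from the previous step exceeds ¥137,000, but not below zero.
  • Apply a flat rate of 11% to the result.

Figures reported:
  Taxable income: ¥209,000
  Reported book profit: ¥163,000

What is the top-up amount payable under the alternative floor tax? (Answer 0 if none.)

¥0

General income tax:
  ¥87,000 × 8% = ¥6,960
  ¥7,000 × 22% = ¥1,540
  ¥115,000 × 35% = ¥40,250
  → ¥48,750

Alternative floor tax:
  Base (reported book profit): ¥163,000
  Exemption: ¥82,000 − 25% × (¥163,000 − ¥137,000) = ¥82,000 − ¥6,500 = ¥75,500
  Base: ¥163,000 − ¥75,500 = ¥87,500
  ¥87,500 × 11% = ¥9,625

¥9,625 ≤ ¥48,750, so no add-on is due.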